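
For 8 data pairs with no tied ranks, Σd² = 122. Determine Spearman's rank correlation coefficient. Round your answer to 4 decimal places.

ρ = 1 − 6Σd² / [n(n²−1)] = 1 − 6×122 / (8×63)
  = 1 − 732/504 = 1 − 1.45238 ≈ -0.4524

-0.4524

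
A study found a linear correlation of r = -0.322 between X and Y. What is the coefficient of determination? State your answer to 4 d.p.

r² = (-0.322)² = 0.1037

0.1037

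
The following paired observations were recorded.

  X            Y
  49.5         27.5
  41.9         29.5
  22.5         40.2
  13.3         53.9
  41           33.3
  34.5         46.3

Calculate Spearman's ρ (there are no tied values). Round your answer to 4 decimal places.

-0.9429

Rank X: 6, 5, 2, 1, 4, 3
Rank Y: 1, 2, 4, 6, 3, 5
d = rank(X) − rank(Y): 5, 3, -2, -5, 1, -2; Σd² = 68
ρ = 1 − 6Σd² / [n(n²−1)] = 1 − 6×68 / (6×35) = 1 − 408/210 ≈ -0.9429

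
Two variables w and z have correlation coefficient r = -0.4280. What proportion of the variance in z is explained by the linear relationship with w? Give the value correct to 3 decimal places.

0.183

r² = (-0.4280)² = 0.183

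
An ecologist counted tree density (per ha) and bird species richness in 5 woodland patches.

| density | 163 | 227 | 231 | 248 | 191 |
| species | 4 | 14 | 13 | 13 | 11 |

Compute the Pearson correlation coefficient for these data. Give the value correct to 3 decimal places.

0.892

n = 5, Σx = 1060, Σy = 55, Σx² = 229444, Σy² = 671, Σxy = 12158
nΣxy − ΣxΣy = 60790 − 58300 = 2490
nΣx² − (Σx)² = 1147220 − 1123600 = 23620; nΣy² − (Σy)² = 3355 − 3025 = 330
r = 2490 / √(23620 × 330) = 2490 / 2791.8811 ≈ 0.892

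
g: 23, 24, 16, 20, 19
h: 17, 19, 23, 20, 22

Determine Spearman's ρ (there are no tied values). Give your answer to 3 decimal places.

Rank g: 4, 5, 1, 3, 2
Rank h: 1, 2, 5, 3, 4
d = rank(g) − rank(h): 3, 3, -4, 0, -2; Σd² = 38
ρ = 1 − 6Σd² / [n(n²−1)] = 1 − 6×38 / (5×24) = 1 − 228/120 ≈ -0.900

-0.900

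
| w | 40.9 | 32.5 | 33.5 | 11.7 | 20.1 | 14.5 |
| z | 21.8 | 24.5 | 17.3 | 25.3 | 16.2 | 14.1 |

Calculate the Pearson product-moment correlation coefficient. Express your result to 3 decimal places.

0.183

n = 6, Σw = 153.2, Σz = 119.2, Σw² = 4602.46, Σz² = 2476.12, Σwz = 3093.5
nΣwz − ΣwΣz = 18561 − 18261.44 = 299.56
nΣw² − (Σw)² = 27614.76 − 23470.24 = 4144.52; nΣz² − (Σz)² = 14856.72 − 14208.64 = 648.08
r = 299.56 / √(4144.52 × 648.08) = 299.56 / 1638.8961 ≈ 0.183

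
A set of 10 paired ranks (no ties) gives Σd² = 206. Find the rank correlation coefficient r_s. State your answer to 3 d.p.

-0.248

ρ = 1 − 6Σd² / [n(n²−1)] = 1 − 6×206 / (10×99)
  = 1 − 1236/990 = 1 − 1.2485 ≈ -0.248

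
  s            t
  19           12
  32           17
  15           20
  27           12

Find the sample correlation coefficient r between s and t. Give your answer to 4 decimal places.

n = 4, Σs = 93, Σt = 61, Σs² = 2339, Σt² = 977, Σst = 1396
nΣst − ΣsΣt = 5584 − 5673 = -89
nΣs² − (Σs)² = 9356 − 8649 = 707; nΣt² − (Σt)² = 3908 − 3721 = 187
r = -89 / √(707 × 187) = -89 / 363.6056 ≈ -0.2448

-0.2448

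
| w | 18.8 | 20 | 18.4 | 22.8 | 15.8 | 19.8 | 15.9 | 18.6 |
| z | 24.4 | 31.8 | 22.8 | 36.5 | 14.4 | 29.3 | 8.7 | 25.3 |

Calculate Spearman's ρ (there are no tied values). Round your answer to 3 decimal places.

0.952

Rank w: 5, 7, 3, 8, 1, 6, 2, 4
Rank z: 4, 7, 3, 8, 2, 6, 1, 5
d = rank(w) − rank(z): 1, 0, 0, 0, -1, 0, 1, -1; Σd² = 4
ρ = 1 − 6Σd² / [n(n²−1)] = 1 − 6×4 / (8×63) = 1 − 24/504 ≈ 0.952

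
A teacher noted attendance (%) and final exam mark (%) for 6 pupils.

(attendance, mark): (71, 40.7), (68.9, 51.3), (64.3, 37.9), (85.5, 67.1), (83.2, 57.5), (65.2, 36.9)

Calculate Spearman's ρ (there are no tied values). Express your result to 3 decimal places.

Rank attendance: 4, 3, 1, 6, 5, 2
Rank mark: 3, 4, 2, 6, 5, 1
d = rank(attendance) − rank(mark): 1, -1, -1, 0, 0, 1; Σd² = 4
ρ = 1 − 6Σd² / [n(n²−1)] = 1 − 6×4 / (6×35) = 1 − 24/210 ≈ 0.886

0.886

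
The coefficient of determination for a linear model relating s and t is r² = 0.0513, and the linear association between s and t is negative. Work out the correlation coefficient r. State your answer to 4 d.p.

-0.2265

|r| = √0.0513 = 0.2265
The association is negative, so r = −0.2265.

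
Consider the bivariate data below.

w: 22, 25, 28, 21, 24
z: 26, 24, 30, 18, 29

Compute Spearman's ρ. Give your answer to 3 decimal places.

Rank w: 2, 4, 5, 1, 3
Rank z: 3, 2, 5, 1, 4
d = rank(w) − rank(z): -1, 2, 0, 0, -1; Σd² = 6
ρ = 1 − 6Σd² / [n(n²−1)] = 1 − 6×6 / (5×24) = 1 − 36/120 ≈ 0.700

0.700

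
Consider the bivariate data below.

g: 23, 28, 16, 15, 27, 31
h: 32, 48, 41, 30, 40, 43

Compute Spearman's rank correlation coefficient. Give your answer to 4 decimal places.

Rank g: 3, 5, 2, 1, 4, 6
Rank h: 2, 6, 4, 1, 3, 5
d = rank(g) − rank(h): 1, -1, -2, 0, 1, 1; Σd² = 8
ρ = 1 − 6Σd² / [n(n²−1)] = 1 − 6×8 / (6×35) = 1 − 48/210 ≈ 0.7714

0.7714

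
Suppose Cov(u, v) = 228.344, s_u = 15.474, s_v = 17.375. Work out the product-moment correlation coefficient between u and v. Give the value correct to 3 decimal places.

r = Cov(u,v) / (s_u · s_v) = 228.344 / (15.474 × 17.375)
  = 228.344 / 268.8607 ≈ 0.849

0.849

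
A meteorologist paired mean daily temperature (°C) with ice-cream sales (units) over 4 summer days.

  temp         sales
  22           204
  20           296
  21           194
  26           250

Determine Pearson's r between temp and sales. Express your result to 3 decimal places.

n = 4, Σx = 89, Σy = 944, Σx² = 2001, Σy² = 229368, Σxy = 20982
nΣxy − ΣxΣy = 83928 − 84016 = -88
nΣx² − (Σx)² = 8004 − 7921 = 83; nΣy² − (Σy)² = 917472 − 891136 = 26336
r = -88 / √(83 × 26336) = -88 / 1478.4749 ≈ -0.060

-0.060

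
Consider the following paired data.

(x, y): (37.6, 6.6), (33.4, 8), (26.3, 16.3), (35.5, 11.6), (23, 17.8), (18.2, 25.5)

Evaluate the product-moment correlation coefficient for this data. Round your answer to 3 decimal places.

-0.956

n = 6, Σx = 174, Σy = 85.8, Σx² = 5341.5, Σy² = 1474.9, Σxy = 2229.35
nΣxy − ΣxΣy = 13376.1 − 14929.2 = -1553.1
nΣx² − (Σx)² = 32049 − 30276 = 1773; nΣy² − (Σy)² = 8849.4 − 7361.64 = 1487.76
r = -1553.1 / √(1773 × 1487.76) = -1553.1 / 1624.1301 ≈ -0.956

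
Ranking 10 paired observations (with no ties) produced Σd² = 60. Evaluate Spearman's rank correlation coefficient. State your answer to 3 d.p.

0.636

ρ = 1 − 6Σd² / [n(n²−1)] = 1 − 6×60 / (10×99)
  = 1 − 360/990 = 1 − 0.3636 ≈ 0.636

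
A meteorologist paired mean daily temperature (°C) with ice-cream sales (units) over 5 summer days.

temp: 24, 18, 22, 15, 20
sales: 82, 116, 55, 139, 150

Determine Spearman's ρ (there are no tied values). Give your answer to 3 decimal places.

Rank temp: 5, 2, 4, 1, 3
Rank sales: 2, 3, 1, 4, 5
d = rank(temp) − rank(sales): 3, -1, 3, -3, -2; Σd² = 32
ρ = 1 − 6Σd² / [n(n²−1)] = 1 − 6×32 / (5×24) = 1 − 192/120 ≈ -0.600

-0.600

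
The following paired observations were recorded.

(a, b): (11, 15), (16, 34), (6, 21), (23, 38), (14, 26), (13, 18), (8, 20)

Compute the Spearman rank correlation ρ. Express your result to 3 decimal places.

Rank a: 3, 6, 1, 7, 5, 4, 2
Rank b: 1, 6, 4, 7, 5, 2, 3
d = rank(a) − rank(b): 2, 0, -3, 0, 0, 2, -1; Σd² = 18
ρ = 1 − 6Σd² / [n(n²−1)] = 1 − 6×18 / (7×48) = 1 − 108/336 ≈ 0.679

0.679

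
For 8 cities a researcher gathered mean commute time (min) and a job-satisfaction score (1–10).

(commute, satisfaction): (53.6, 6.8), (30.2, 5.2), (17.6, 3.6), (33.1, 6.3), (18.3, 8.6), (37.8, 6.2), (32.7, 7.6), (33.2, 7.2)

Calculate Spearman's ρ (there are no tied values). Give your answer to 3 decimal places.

0.143

Rank commute: 8, 3, 1, 5, 2, 7, 4, 6
Rank satisfaction: 5, 2, 1, 4, 8, 3, 7, 6
d = rank(commute) − rank(satisfaction): 3, 1, 0, 1, -6, 4, -3, 0; Σd² = 72
ρ = 1 − 6Σd² / [n(n²−1)] = 1 − 6×72 / (8×63) = 1 − 432/504 ≈ 0.143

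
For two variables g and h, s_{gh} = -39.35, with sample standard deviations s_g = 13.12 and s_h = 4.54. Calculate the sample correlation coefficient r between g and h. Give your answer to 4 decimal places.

r = Cov(g,h) / (s_g · s_h) = -39.35 / (13.12 × 4.54)
  = -39.35 / 59.5648 ≈ -0.6606

-0.6606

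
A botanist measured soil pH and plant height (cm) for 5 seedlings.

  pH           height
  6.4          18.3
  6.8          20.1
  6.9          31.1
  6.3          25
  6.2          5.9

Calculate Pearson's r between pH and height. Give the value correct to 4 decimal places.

0.6748

n = 5, Σx = 32.6, Σy = 100.4, Σx² = 212.94, Σy² = 2365.92, Σxy = 662.47
nΣxy − ΣxΣy = 3312.35 − 3273.04 = 39.31
nΣx² − (Σx)² = 1064.7 − 1062.76 = 1.94; nΣy² − (Σy)² = 11829.6 − 10080.16 = 1749.44
r = 39.31 / √(1.94 × 1749.44) = 39.31 / 58.2573 ≈ 0.6748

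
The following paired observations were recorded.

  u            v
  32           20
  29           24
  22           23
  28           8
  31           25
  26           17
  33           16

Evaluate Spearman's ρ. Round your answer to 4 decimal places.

-0.0357

Rank u: 6, 4, 1, 3, 5, 2, 7
Rank v: 4, 6, 5, 1, 7, 3, 2
d = rank(u) − rank(v): 2, -2, -4, 2, -2, -1, 5; Σd² = 58
ρ = 1 − 6Σd² / [n(n²−1)] = 1 − 6×58 / (7×48) = 1 − 348/336 ≈ -0.0357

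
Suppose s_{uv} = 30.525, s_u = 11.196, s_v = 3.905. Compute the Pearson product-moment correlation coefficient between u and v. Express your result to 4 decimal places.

r = Cov(u,v) / (s_u · s_v) = 30.525 / (11.196 × 3.905)
  = 30.525 / 43.7204 ≈ 0.6982

0.6982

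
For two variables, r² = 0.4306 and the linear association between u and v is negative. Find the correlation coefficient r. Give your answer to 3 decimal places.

|r| = √0.4306 = 0.656
The association is negative, so r = −0.656.

-0.656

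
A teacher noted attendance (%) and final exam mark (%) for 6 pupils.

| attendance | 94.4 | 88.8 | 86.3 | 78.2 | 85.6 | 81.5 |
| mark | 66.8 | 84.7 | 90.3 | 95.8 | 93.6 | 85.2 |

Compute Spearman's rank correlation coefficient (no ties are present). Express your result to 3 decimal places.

-0.829

Rank attendance: 6, 5, 4, 1, 3, 2
Rank mark: 1, 2, 4, 6, 5, 3
d = rank(attendance) − rank(mark): 5, 3, 0, -5, -2, -1; Σd² = 64
ρ = 1 − 6Σd² / [n(n²−1)] = 1 − 6×64 / (6×35) = 1 − 384/210 ≈ -0.829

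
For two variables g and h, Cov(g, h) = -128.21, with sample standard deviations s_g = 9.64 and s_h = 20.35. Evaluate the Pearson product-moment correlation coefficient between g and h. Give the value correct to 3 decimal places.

-0.654

r = Cov(g,h) / (s_g · s_h) = -128.21 / (9.64 × 20.35)
  = -128.21 / 196.1740 ≈ -0.654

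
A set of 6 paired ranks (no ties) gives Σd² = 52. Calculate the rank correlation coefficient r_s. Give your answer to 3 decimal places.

-0.486

ρ = 1 − 6Σd² / [n(n²−1)] = 1 − 6×52 / (6×35)
  = 1 − 312/210 = 1 − 1.4857 ≈ -0.486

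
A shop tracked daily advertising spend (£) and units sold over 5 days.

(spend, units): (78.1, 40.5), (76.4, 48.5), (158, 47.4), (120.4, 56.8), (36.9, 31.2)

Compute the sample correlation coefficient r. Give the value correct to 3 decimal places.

n = 5, Σx = 469.8, Σy = 224.4, Σx² = 52758.34, Σy² = 10438.94, Σxy = 22347.65
nΣxy − ΣxΣy = 111738.25 − 105423.12 = 6315.13
nΣx² − (Σx)² = 263791.7 − 220712.04 = 43079.66; nΣy² − (Σy)² = 52194.7 − 50355.36 = 1839.34
r = 6315.13 / √(43079.66 × 1839.34) = 6315.13 / 8901.5809 ≈ 0.709

0.709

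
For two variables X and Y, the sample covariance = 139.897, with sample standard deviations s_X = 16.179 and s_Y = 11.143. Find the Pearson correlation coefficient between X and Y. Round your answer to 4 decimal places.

0.7760

r = Cov(X,Y) / (s_X · s_Y) = 139.897 / (16.179 × 11.143)
  = 139.897 / 180.2826 ≈ 0.7760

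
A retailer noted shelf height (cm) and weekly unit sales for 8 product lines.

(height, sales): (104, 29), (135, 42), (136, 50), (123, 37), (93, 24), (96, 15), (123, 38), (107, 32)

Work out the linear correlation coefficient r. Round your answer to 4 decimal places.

0.9325

n = 8, Σx = 917, Σy = 267, Σx² = 107109, Σy² = 9743, Σxy = 31807
nΣxy − ΣxΣy = 254456 − 244839 = 9617
nΣx² − (Σx)² = 856872 − 840889 = 15983; nΣy² − (Σy)² = 77944 − 71289 = 6655
r = 9617 / √(15983 × 6655) = 9617 / 10313.4313 ≈ 0.9325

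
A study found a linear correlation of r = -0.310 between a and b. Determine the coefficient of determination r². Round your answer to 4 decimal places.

0.0961

r² = (-0.310)² = 0.0961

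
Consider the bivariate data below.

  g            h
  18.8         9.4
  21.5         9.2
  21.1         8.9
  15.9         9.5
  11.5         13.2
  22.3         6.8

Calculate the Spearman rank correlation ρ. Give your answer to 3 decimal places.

-0.943

Rank g: 3, 5, 4, 2, 1, 6
Rank h: 4, 3, 2, 5, 6, 1
d = rank(g) − rank(h): -1, 2, 2, -3, -5, 5; Σd² = 68
ρ = 1 − 6Σd² / [n(n²−1)] = 1 − 6×68 / (6×35) = 1 − 408/210 ≈ -0.943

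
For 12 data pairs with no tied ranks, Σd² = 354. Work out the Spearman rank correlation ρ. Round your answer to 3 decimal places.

-0.238

ρ = 1 − 6Σd² / [n(n²−1)] = 1 − 6×354 / (12×143)
  = 1 − 2124/1716 = 1 − 1.2378 ≈ -0.238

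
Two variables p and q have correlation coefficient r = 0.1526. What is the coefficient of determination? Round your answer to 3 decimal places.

r² = (0.1526)² = 0.023

0.023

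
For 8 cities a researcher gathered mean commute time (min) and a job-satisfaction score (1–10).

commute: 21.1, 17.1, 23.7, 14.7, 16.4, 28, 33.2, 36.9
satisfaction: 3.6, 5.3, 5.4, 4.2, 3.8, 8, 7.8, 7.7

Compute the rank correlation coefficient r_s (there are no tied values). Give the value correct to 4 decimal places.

0.7381

Rank commute: 4, 3, 5, 1, 2, 6, 7, 8
Rank satisfaction: 1, 4, 5, 3, 2, 8, 7, 6
d = rank(commute) − rank(satisfaction): 3, -1, 0, -2, 0, -2, 0, 2; Σd² = 22
ρ = 1 − 6Σd² / [n(n²−1)] = 1 − 6×22 / (8×63) = 1 − 132/504 ≈ 0.7381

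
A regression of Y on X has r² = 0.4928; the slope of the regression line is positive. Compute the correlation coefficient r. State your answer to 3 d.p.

0.702

|r| = √0.4928 = 0.702
The association is positive, so r = 0.702.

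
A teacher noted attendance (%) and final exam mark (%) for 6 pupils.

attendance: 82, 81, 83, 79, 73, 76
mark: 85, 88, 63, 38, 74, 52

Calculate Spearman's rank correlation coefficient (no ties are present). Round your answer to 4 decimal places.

0.2571

Rank attendance: 5, 4, 6, 3, 1, 2
Rank mark: 5, 6, 3, 1, 4, 2
d = rank(attendance) − rank(mark): 0, -2, 3, 2, -3, 0; Σd² = 26
ρ = 1 − 6Σd² / [n(n²−1)] = 1 − 6×26 / (6×35) = 1 − 156/210 ≈ 0.2571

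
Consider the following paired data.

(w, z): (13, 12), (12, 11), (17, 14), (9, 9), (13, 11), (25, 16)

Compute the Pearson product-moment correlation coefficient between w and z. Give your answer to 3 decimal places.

0.966

n = 6, Σw = 89, Σz = 73, Σw² = 1477, Σz² = 919, Σwz = 1150
nΣwz − ΣwΣz = 6900 − 6497 = 403
nΣw² − (Σw)² = 8862 − 7921 = 941; nΣz² − (Σz)² = 5514 − 5329 = 185
r = 403 / √(941 × 185) = 403 / 417.2349 ≈ 0.966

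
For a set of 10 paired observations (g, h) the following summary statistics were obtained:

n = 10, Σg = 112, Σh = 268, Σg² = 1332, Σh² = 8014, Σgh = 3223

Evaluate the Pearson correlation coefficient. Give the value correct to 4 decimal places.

r = (nΣgh − ΣgΣh) / √[(nΣg² − (Σg)²)(nΣh² − (Σh)²)]
Numerator: 10×3223 − 112×268 = 2214
Denominator: √[(13320 − 12544)(80140 − 71824)] = √[776 × 8316] = 2540.3181
r = 2214 / 2540.3181 ≈ 0.8715

0.8715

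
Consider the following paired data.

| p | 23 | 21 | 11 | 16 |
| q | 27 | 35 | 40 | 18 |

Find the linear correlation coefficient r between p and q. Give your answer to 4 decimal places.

n = 4, Σp = 71, Σq = 120, Σp² = 1347, Σq² = 3878, Σpq = 2084
nΣpq − ΣpΣq = 8336 − 8520 = -184
nΣp² − (Σp)² = 5388 − 5041 = 347; nΣq² − (Σq)² = 15512 − 14400 = 1112
r = -184 / √(347 × 1112) = -184 / 621.1795 ≈ -0.2962

-0.2962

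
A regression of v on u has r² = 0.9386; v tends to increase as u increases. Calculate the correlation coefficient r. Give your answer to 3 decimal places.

|r| = √0.9386 = 0.969
The association is positive, so r = 0.969.

0.969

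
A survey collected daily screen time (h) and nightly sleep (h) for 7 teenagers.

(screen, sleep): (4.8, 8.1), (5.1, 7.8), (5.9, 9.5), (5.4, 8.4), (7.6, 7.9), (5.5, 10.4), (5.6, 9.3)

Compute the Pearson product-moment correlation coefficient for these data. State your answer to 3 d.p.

n = 7, Σx = 39.9, Σy = 61.4, Σx² = 232.39, Σy² = 544.32, Σxy = 349.39
nΣxy − ΣxΣy = 2445.73 − 2449.86 = -4.13
nΣx² − (Σx)² = 1626.73 − 1592.01 = 34.72; nΣy² − (Σy)² = 3810.24 − 3769.96 = 40.28
r = -4.13 / √(34.72 × 40.28) = -4.13 / 37.3968 ≈ -0.110

-0.110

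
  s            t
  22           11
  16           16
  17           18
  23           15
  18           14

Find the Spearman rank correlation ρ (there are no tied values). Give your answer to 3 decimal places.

Rank s: 4, 1, 2, 5, 3
Rank t: 1, 4, 5, 3, 2
d = rank(s) − rank(t): 3, -3, -3, 2, 1; Σd² = 32
ρ = 1 − 6Σd² / [n(n²−1)] = 1 − 6×32 / (5×24) = 1 − 192/120 ≈ -0.600

-0.600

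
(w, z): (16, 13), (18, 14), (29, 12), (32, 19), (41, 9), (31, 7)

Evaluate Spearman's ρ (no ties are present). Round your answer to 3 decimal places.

Rank w: 1, 2, 3, 5, 6, 4
Rank z: 4, 5, 3, 6, 2, 1
d = rank(w) − rank(z): -3, -3, 0, -1, 4, 3; Σd² = 44
ρ = 1 − 6Σd² / [n(n²−1)] = 1 − 6×44 / (6×35) = 1 − 264/210 ≈ -0.257

-0.257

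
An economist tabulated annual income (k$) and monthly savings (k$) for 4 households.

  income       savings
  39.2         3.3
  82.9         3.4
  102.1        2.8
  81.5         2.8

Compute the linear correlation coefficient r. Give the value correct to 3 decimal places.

-0.578

n = 4, Σx = 305.7, Σy = 12.3, Σx² = 25475.71, Σy² = 38.13, Σxy = 925.3
nΣxy − ΣxΣy = 3701.2 − 3760.11 = -58.91
nΣx² − (Σx)² = 101902.84 − 93452.49 = 8450.35; nΣy² − (Σy)² = 152.52 − 151.29 = 1.23
r = -58.91 / √(8450.35 × 1.23) = -58.91 / 101.9506 ≈ -0.578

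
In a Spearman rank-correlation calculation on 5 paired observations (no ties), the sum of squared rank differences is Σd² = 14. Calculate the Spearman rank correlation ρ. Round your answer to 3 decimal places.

ρ = 1 − 6Σd² / [n(n²−1)] = 1 − 6×14 / (5×24)
  = 1 − 84/120 = 1 − 0.7000 ≈ 0.300

0.300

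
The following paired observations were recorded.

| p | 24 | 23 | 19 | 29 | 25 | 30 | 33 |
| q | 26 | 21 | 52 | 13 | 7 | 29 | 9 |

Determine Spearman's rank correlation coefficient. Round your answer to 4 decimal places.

Rank p: 3, 2, 1, 5, 4, 6, 7
Rank q: 5, 4, 7, 3, 1, 6, 2
d = rank(p) − rank(q): -2, -2, -6, 2, 3, 0, 5; Σd² = 82
ρ = 1 − 6Σd² / [n(n²−1)] = 1 − 6×82 / (7×48) = 1 − 492/336 ≈ -0.4643

-0.4643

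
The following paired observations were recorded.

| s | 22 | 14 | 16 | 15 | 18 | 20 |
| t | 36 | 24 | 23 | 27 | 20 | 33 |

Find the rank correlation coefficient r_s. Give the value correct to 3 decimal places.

Rank s: 6, 1, 3, 2, 4, 5
Rank t: 6, 3, 2, 4, 1, 5
d = rank(s) − rank(t): 0, -2, 1, -2, 3, 0; Σd² = 18
ρ = 1 − 6Σd² / [n(n²−1)] = 1 − 6×18 / (6×35) = 1 − 108/210 ≈ 0.486

0.486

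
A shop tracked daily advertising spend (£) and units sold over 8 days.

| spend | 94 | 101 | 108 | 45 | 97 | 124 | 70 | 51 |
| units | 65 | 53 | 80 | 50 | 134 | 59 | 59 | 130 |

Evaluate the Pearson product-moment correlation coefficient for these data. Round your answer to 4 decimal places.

n = 8, Σx = 690, Σy = 630, Σx² = 65012, Σy² = 57752, Σxy = 53427
nΣxy − ΣxΣy = 427416 − 434700 = -7284
nΣx² − (Σx)² = 520096 − 476100 = 43996; nΣy² − (Σy)² = 462016 − 396900 = 65116
r = -7284 / √(43996 × 65116) = -7284 / 53524.2332 ≈ -0.1361

-0.1361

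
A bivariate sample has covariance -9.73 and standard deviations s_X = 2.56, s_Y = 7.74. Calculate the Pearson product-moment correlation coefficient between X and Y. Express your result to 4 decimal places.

-0.4911

r = Cov(X,Y) / (s_X · s_Y) = -9.73 / (2.56 × 7.74)
  = -9.73 / 19.8144 ≈ -0.4911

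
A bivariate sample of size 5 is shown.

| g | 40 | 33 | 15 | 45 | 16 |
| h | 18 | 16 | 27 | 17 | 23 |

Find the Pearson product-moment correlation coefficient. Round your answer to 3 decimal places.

-0.874

n = 5, Σg = 149, Σh = 101, Σg² = 5195, Σh² = 2127, Σgh = 2786
nΣgh − ΣgΣh = 13930 − 15049 = -1119
nΣg² − (Σg)² = 25975 − 22201 = 3774; nΣh² − (Σh)² = 10635 − 10201 = 434
r = -1119 / √(3774 × 434) = -1119 / 1279.8109 ≈ -0.874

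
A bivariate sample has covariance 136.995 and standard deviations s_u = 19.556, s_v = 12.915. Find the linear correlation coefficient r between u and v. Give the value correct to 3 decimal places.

0.542

r = Cov(u,v) / (s_u · s_v) = 136.995 / (19.556 × 12.915)
  = 136.995 / 252.5657 ≈ 0.542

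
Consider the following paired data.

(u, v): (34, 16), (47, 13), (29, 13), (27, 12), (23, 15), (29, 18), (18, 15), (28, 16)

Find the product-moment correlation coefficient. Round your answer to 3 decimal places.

n = 8, Σu = 235, Σv = 118, Σu² = 7413, Σv² = 1768, Σuv = 3441
nΣuv − ΣuΣv = 27528 − 27730 = -202
nΣu² − (Σu)² = 59304 − 55225 = 4079; nΣv² − (Σv)² = 14144 − 13924 = 220
r = -202 / √(4079 × 220) = -202 / 947.3014 ≈ -0.213

-0.213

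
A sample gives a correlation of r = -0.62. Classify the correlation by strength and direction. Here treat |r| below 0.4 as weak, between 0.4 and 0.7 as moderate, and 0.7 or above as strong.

r = -0.62 < 0 so the relationship is negative.
|r| = 0.62, which falls in the moderate range.

moderate negative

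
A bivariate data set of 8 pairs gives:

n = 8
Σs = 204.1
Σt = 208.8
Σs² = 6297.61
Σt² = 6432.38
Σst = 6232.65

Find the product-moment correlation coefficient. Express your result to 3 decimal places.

0.875

r = (nΣst − ΣsΣt) / √[(nΣs² − (Σs)²)(nΣt² − (Σt)²)]
Numerator: 8×6232.65 − 204.1×208.8 = 7245.12
Denominator: √[(50380.88 − 41656.81)(51459.04 − 43597.44)] = √[8724.07 × 7861.6] = 8281.6151
r = 7245.12 / 8281.6151 ≈ 0.875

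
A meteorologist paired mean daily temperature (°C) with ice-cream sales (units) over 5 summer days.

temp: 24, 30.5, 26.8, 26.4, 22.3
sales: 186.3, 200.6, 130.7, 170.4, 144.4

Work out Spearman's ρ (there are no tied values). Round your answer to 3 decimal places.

0.300

Rank temp: 2, 5, 4, 3, 1
Rank sales: 4, 5, 1, 3, 2
d = rank(temp) − rank(sales): -2, 0, 3, 0, -1; Σd² = 14
ρ = 1 − 6Σd² / [n(n²−1)] = 1 − 6×14 / (5×24) = 1 − 84/120 ≈ 0.300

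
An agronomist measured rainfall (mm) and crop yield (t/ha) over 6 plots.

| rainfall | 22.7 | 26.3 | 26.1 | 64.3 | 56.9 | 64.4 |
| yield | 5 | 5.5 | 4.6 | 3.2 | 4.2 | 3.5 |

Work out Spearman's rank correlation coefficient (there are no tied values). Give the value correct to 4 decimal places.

Rank rainfall: 1, 3, 2, 5, 4, 6
Rank yield: 5, 6, 4, 1, 3, 2
d = rank(rainfall) − rank(yield): -4, -3, -2, 4, 1, 4; Σd² = 62
ρ = 1 − 6Σd² / [n(n²−1)] = 1 − 6×62 / (6×35) = 1 − 372/210 ≈ -0.7714

-0.7714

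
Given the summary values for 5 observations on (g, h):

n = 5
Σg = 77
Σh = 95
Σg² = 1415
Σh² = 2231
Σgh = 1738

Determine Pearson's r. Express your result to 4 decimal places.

0.8801

r = (nΣgh − ΣgΣh) / √[(nΣg² − (Σg)²)(nΣh² − (Σh)²)]
Numerator: 5×1738 − 77×95 = 1375
Denominator: √[(7075 − 5929)(11155 − 9025)] = √[1146 × 2130] = 1562.3636
r = 1375 / 1562.3636 ≈ 0.8801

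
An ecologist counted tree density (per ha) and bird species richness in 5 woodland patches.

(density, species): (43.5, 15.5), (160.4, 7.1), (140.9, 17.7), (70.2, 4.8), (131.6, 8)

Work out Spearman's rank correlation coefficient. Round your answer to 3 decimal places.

Rank density: 1, 5, 4, 2, 3
Rank species: 4, 2, 5, 1, 3
d = rank(density) − rank(species): -3, 3, -1, 1, 0; Σd² = 20
ρ = 1 − 6Σd² / [n(n²−1)] = 1 − 6×20 / (5×24) = 1 − 120/120 ≈ 0.000

0.000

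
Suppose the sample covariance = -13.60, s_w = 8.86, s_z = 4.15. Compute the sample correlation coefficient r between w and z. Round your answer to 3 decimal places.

r = Cov(w,z) / (s_w · s_z) = -13.60 / (8.86 × 4.15)
  = -13.60 / 36.7690 ≈ -0.370

-0.370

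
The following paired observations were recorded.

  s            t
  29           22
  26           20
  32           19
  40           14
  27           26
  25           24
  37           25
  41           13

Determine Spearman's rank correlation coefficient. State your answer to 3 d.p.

Rank s: 4, 2, 5, 7, 3, 1, 6, 8
Rank t: 5, 4, 3, 2, 8, 6, 7, 1
d = rank(s) − rank(t): -1, -2, 2, 5, -5, -5, -1, 7; Σd² = 134
ρ = 1 − 6Σd² / [n(n²−1)] = 1 − 6×134 / (8×63) = 1 − 804/504 ≈ -0.595

-0.595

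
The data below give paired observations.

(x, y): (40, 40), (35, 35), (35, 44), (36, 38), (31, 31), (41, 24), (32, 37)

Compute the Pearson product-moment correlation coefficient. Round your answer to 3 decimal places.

-0.212

n = 7, Σx = 250, Σy = 249, Σx² = 9012, Σy² = 9111, Σxy = 8862
nΣxy − ΣxΣy = 62034 − 62250 = -216
nΣx² − (Σx)² = 63084 − 62500 = 584; nΣy² − (Σy)² = 63777 − 62001 = 1776
r = -216 / √(584 × 1776) = -216 / 1018.4223 ≈ -0.212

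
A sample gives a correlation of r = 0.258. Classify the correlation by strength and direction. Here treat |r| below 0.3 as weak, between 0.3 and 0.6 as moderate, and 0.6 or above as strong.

r = 0.258 > 0 so the relationship is positive.
|r| = 0.258, which falls in the weak range.

weak positive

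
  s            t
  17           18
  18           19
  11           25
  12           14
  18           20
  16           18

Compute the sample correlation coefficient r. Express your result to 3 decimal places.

-0.164

n = 6, Σs = 92, Σt = 114, Σs² = 1458, Σt² = 2230, Σst = 1739
nΣst − ΣsΣt = 10434 − 10488 = -54
nΣs² − (Σs)² = 8748 − 8464 = 284; nΣt² − (Σt)² = 13380 − 12996 = 384
r = -54 / √(284 × 384) = -54 / 330.2363 ≈ -0.164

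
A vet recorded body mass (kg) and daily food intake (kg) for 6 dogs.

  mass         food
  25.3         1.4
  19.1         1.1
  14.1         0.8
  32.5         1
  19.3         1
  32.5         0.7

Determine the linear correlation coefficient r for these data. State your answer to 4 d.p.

n = 6, Σx = 142.8, Σy = 6, Σx² = 3688.7, Σy² = 6.3, Σxy = 142.26
nΣxy − ΣxΣy = 853.56 − 856.8 = -3.24
nΣx² − (Σx)² = 22132.2 − 20391.84 = 1740.36; nΣy² − (Σy)² = 37.8 − 36 = 1.8
r = -3.24 / √(1740.36 × 1.8) = -3.24 / 55.9701 ≈ -0.0579

-0.0579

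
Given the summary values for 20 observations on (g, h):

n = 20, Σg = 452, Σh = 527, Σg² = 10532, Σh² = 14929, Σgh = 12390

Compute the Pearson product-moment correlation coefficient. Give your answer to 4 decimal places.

0.8349

r = (nΣgh − ΣgΣh) / √[(nΣg² − (Σg)²)(nΣh² − (Σh)²)]
Numerator: 20×12390 − 452×527 = 9596
Denominator: √[(210640 − 204304)(298580 − 277729)] = √[6336 × 20851] = 11493.9956
r = 9596 / 11493.9956 ≈ 0.8349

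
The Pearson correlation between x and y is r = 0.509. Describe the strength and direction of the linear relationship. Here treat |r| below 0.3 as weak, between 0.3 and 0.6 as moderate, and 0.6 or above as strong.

moderate positive

r = 0.509 > 0 so the relationship is positive.
|r| = 0.509, which falls in the moderate range.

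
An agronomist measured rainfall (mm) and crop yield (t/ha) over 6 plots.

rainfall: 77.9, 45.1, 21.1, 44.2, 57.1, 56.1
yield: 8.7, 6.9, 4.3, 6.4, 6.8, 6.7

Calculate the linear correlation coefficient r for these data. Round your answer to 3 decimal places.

n = 6, Σx = 301.5, Σy = 39.8, Σx² = 16908.89, Σy² = 273.88, Σxy = 2126.68
nΣxy − ΣxΣy = 12760.08 − 11999.7 = 760.38
nΣx² − (Σx)² = 101453.34 − 90902.25 = 10551.09; nΣy² − (Σy)² = 1643.28 − 1584.04 = 59.24
r = 760.38 / √(10551.09 × 59.24) = 760.38 / 790.5989 ≈ 0.962

0.962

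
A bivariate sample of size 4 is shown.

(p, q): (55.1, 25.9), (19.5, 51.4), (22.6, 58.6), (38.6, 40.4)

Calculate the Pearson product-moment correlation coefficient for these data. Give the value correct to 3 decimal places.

-0.960

n = 4, Σp = 135.8, Σq = 176.3, Σp² = 5416.98, Σq² = 8378.89, Σpq = 5313.19
nΣpq − ΣpΣq = 21252.76 − 23941.54 = -2688.78
nΣp² − (Σp)² = 21667.92 − 18441.64 = 3226.28; nΣq² − (Σq)² = 33515.56 − 31081.69 = 2433.87
r = -2688.78 / √(3226.28 × 2433.87) = -2688.78 / 2802.2038 ≈ -0.960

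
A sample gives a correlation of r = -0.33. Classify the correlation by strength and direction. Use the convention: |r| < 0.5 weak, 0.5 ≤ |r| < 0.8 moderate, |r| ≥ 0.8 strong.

weak negative

r = -0.33 < 0 so the relationship is negative.
|r| = 0.33, which falls in the weak range.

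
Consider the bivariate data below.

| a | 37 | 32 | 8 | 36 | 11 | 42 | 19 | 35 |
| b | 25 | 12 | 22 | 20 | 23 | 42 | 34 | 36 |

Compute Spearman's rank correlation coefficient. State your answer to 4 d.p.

0.4048

Rank a: 7, 4, 1, 6, 2, 8, 3, 5
Rank b: 5, 1, 3, 2, 4, 8, 6, 7
d = rank(a) − rank(b): 2, 3, -2, 4, -2, 0, -3, -2; Σd² = 50
ρ = 1 − 6Σd² / [n(n²−1)] = 1 − 6×50 / (8×63) = 1 − 300/504 ≈ 0.4048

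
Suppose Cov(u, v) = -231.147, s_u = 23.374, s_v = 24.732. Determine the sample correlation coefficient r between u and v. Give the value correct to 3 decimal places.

r = Cov(u,v) / (s_u · s_v) = -231.147 / (23.374 × 24.732)
  = -231.147 / 578.0858 ≈ -0.400

-0.400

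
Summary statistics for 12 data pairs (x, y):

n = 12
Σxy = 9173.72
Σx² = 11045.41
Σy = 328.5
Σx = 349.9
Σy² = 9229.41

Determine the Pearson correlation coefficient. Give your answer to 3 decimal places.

-0.906

r = (nΣxy − ΣxΣy) / √[(nΣx² − (Σx)²)(nΣy² − (Σy)²)]
Numerator: 12×9173.72 − 349.9×328.5 = -4857.51
Denominator: √[(132544.92 − 122430.01)(110752.92 − 107912.25)] = √[10114.91 × 2840.67] = 5360.3285
r = -4857.51 / 5360.3285 ≈ -0.906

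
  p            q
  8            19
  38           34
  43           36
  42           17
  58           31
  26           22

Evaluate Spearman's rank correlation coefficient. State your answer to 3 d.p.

Rank p: 1, 3, 5, 4, 6, 2
Rank q: 2, 5, 6, 1, 4, 3
d = rank(p) − rank(q): -1, -2, -1, 3, 2, -1; Σd² = 20
ρ = 1 − 6Σd² / [n(n²−1)] = 1 − 6×20 / (6×35) = 1 − 120/210 ≈ 0.429

0.429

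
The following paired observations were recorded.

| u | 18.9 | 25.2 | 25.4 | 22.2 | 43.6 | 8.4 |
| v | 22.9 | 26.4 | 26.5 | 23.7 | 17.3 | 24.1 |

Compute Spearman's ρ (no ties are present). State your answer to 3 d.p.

Rank u: 2, 4, 5, 3, 6, 1
Rank v: 2, 5, 6, 3, 1, 4
d = rank(u) − rank(v): 0, -1, -1, 0, 5, -3; Σd² = 36
ρ = 1 − 6Σd² / [n(n²−1)] = 1 − 6×36 / (6×35) = 1 − 216/210 ≈ -0.029

-0.029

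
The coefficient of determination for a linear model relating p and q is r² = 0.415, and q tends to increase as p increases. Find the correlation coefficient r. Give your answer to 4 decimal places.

|r| = √0.415 = 0.6442
The association is positive, so r = 0.6442.

0.6442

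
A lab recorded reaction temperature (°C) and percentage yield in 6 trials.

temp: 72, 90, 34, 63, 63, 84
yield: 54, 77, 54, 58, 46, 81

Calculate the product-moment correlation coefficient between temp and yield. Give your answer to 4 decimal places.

n = 6, Σx = 406, Σy = 370, Σx² = 29434, Σy² = 23802, Σxy = 26010
nΣxy − ΣxΣy = 156060 − 150220 = 5840
nΣx² − (Σx)² = 176604 − 164836 = 11768; nΣy² − (Σy)² = 142812 − 136900 = 5912
r = 5840 / √(11768 × 5912) = 5840 / 8341.0081 ≈ 0.7002

0.7002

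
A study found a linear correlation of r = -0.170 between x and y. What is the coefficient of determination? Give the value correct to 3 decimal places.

0.029

r² = (-0.170)² = 0.029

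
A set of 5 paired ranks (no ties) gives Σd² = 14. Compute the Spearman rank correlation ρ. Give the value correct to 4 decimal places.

ρ = 1 − 6Σd² / [n(n²−1)] = 1 − 6×14 / (5×24)
  = 1 − 84/120 = 1 − 0.70000 ≈ 0.3000

0.3000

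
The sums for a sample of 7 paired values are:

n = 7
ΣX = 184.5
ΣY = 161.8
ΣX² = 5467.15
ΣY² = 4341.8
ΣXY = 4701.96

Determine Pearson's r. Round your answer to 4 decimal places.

0.7252

r = (nΣXY − ΣXΣY) / √[(nΣX² − (ΣX)²)(nΣY² − (ΣY)²)]
Numerator: 7×4701.96 − 184.5×161.8 = 3061.62
Denominator: √[(38270.05 − 34040.25)(30392.6 − 26179.24)] = √[4229.8 × 4213.36] = 4221.5720
r = 3061.62 / 4221.5720 ≈ 0.7252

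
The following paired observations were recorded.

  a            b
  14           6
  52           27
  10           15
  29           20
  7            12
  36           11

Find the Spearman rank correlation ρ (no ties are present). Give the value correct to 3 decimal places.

0.371

Rank a: 3, 6, 2, 4, 1, 5
Rank b: 1, 6, 4, 5, 3, 2
d = rank(a) − rank(b): 2, 0, -2, -1, -2, 3; Σd² = 22
ρ = 1 − 6Σd² / [n(n²−1)] = 1 − 6×22 / (6×35) = 1 − 132/210 ≈ 0.371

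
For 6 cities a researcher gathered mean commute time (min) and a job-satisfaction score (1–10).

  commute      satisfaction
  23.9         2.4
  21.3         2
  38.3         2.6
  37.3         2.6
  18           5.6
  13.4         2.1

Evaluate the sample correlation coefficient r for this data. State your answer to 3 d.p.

n = 6, Σx = 152.2, Σy = 17.3, Σx² = 4386.64, Σy² = 59.05, Σxy = 425.46
nΣxy − ΣxΣy = 2552.76 − 2633.06 = -80.3
nΣx² − (Σx)² = 26319.84 − 23164.84 = 3155; nΣy² − (Σy)² = 354.3 − 299.29 = 55.01
r = -80.3 / √(3155 × 55.01) = -80.3 / 416.6012 ≈ -0.193

-0.193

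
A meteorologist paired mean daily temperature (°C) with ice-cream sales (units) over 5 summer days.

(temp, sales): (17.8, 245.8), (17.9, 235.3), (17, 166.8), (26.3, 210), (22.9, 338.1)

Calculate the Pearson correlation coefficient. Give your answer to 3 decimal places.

0.307

n = 5, Σx = 101.9, Σy = 1196, Σx² = 2142.35, Σy² = 302017.58, Σxy = 24688.2
nΣxy − ΣxΣy = 123441 − 121872.4 = 1568.6
nΣx² − (Σx)² = 10711.75 − 10383.61 = 328.14; nΣy² − (Σy)² = 1510087.9 − 1430416 = 79671.9
r = 1568.6 / √(328.14 × 79671.9) = 1568.6 / 5113.0751 ≈ 0.307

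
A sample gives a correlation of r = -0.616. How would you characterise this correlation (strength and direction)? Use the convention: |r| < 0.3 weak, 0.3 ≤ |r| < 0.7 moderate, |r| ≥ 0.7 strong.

r = -0.616 < 0 so the relationship is negative.
|r| = 0.616, which falls in the moderate range.

moderate negative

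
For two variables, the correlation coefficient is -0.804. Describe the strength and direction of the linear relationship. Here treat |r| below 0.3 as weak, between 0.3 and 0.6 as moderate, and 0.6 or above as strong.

r = -0.804 < 0 so the relationship is negative.
|r| = 0.804, which falls in the strong range.

strong negative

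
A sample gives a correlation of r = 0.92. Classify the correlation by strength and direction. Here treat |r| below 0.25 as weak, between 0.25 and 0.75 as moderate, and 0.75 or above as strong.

r = 0.92 > 0 so the relationship is positive.
|r| = 0.92, which falls in the strong range.

strong positive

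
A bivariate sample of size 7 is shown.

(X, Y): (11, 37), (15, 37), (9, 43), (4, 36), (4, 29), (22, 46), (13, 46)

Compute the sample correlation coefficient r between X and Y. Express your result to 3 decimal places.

n = 7, ΣX = 78, ΣY = 274, ΣX² = 1112, ΣY² = 10956, ΣXY = 3219
nΣXY − ΣXΣY = 22533 − 21372 = 1161
nΣX² − (ΣX)² = 7784 − 6084 = 1700; nΣY² − (ΣY)² = 76692 − 75076 = 1616
r = 1161 / √(1700 × 1616) = 1161 / 1657.4679 ≈ 0.700

0.700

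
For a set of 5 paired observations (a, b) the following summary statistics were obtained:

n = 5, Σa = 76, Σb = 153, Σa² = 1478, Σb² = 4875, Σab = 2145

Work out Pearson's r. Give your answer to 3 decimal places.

-0.723

r = (nΣab − ΣaΣb) / √[(nΣa² − (Σa)²)(nΣb² − (Σb)²)]
Numerator: 5×2145 − 76×153 = -903
Denominator: √[(7390 − 5776)(24375 − 23409)] = √[1614 × 966] = 1248.6489
r = -903 / 1248.6489 ≈ -0.723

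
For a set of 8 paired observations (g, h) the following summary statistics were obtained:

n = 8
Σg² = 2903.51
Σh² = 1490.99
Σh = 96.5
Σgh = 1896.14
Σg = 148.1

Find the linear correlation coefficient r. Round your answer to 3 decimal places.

r = (nΣgh − ΣgΣh) / √[(nΣg² − (Σg)²)(nΣh² − (Σh)²)]
Numerator: 8×1896.14 − 148.1×96.5 = 877.47
Denominator: √[(23228.08 − 21933.61)(11927.92 − 9312.25)] = √[1294.47 × 2615.67] = 1840.0832
r = 877.47 / 1840.0832 ≈ 0.477

0.477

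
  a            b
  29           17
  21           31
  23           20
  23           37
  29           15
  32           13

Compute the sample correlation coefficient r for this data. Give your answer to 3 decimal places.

n = 6, Σa = 157, Σb = 133, Σa² = 4205, Σb² = 3413, Σab = 3306
nΣab − ΣaΣb = 19836 − 20881 = -1045
nΣa² − (Σa)² = 25230 − 24649 = 581; nΣb² − (Σb)² = 20478 − 17689 = 2789
r = -1045 / √(581 × 2789) = -1045 / 1272.9529 ≈ -0.821

-0.821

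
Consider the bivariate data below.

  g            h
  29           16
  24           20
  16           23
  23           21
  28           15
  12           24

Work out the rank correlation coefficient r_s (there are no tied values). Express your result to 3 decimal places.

-0.943

Rank g: 6, 4, 2, 3, 5, 1
Rank h: 2, 3, 5, 4, 1, 6
d = rank(g) − rank(h): 4, 1, -3, -1, 4, -5; Σd² = 68
ρ = 1 − 6Σd² / [n(n²−1)] = 1 − 6×68 / (6×35) = 1 − 408/210 ≈ -0.943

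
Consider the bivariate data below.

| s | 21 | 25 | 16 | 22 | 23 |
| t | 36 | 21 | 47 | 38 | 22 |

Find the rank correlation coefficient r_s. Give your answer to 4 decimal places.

-0.9000

Rank s: 2, 5, 1, 3, 4
Rank t: 3, 1, 5, 4, 2
d = rank(s) − rank(t): -1, 4, -4, -1, 2; Σd² = 38
ρ = 1 − 6Σd² / [n(n²−1)] = 1 − 6×38 / (5×24) = 1 − 228/120 ≈ -0.9000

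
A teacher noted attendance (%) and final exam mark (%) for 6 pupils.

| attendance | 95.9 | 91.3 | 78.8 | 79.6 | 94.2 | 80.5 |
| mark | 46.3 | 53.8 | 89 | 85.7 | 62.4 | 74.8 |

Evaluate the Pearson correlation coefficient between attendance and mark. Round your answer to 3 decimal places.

n = 6, Σx = 520.3, Σy = 412, Σx² = 45431.99, Σy² = 29792.42, Σxy = 35086.51
nΣxy − ΣxΣy = 210519.06 − 214363.6 = -3844.54
nΣx² − (Σx)² = 272591.94 − 270712.09 = 1879.85; nΣy² − (Σy)² = 178754.52 − 169744 = 9010.52
r = -3844.54 / √(1879.85 × 9010.52) = -3844.54 / 4115.6319 ≈ -0.934

-0.934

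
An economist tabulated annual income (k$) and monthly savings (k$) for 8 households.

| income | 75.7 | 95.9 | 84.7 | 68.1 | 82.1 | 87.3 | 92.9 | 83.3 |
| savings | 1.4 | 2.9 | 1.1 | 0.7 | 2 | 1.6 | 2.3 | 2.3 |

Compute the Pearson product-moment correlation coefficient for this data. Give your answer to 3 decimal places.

n = 8, Σx = 670, Σy = 14.3, Σx² = 56670, Σy² = 29.21, Σxy = 1234.07
nΣxy − ΣxΣy = 9872.56 − 9581 = 291.56
nΣx² − (Σx)² = 453360 − 448900 = 4460; nΣy² − (Σy)² = 233.68 − 204.49 = 29.19
r = 291.56 / √(4460 × 29.19) = 291.56 / 360.8149 ≈ 0.808

0.808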